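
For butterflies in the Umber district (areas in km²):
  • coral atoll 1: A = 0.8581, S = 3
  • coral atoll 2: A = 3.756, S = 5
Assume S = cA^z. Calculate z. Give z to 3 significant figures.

0.346

Taking logs: ln S = ln c + z ln A, so z = (ln S₂ − ln S₁)/(ln A₂ − ln A₁).
z = ln(5/3) / ln(3.756/0.8581) = ln(1.667) / ln(4.377) = 0.5108 / 1.4764 = 0.3460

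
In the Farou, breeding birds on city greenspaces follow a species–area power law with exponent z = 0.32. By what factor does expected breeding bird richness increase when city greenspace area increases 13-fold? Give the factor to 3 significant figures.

S₂/S₁ = (A₂/A₁)^z = 13^0.32
ln(S₂/S₁) = 0.32 × ln 13 = 0.32 × 2.5649 = 0.8208
S₂/S₁ = e^0.8208 ≈ 2.272

2.27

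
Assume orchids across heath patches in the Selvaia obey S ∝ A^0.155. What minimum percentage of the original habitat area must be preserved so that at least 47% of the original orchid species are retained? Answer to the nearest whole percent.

Need (A_new/A_old)^0.155 = 0.47, so A_new/A_old = 0.47^(1/0.155) = 0.47^6.452
ln(A_new/A_old) = ln 0.47 / 0.155 = -0.7550 / 0.155 = -4.8711
A_new/A_old = e^-4.8711 ≈ 0.007665

1%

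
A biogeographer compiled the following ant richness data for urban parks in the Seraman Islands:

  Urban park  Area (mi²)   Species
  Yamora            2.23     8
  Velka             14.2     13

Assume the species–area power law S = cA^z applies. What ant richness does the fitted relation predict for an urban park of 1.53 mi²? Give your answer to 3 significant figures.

7.25

z = ln(13/8) / ln(14.2/2.23) = 0.4855 / 1.8512 = 0.2623
c = 8 / 2.23^0.2623 = 8 / 1.234 = 6.483
S₃ = 6.483 × 1.53^0.2623 = 6.483 × 1.118 ≈ 7.247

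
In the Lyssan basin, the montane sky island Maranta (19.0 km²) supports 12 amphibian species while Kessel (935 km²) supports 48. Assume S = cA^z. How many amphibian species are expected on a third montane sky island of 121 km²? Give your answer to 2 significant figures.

23

z = ln(48/12) / ln(935/19) = 1.3863 / 3.8961 = 0.3558
c = 12 / 19^0.3558 = 12 / 2.851 = 4.209
S₃ = 4.209 × 121^0.3558 = 4.209 × 5.509 ≈ 23.19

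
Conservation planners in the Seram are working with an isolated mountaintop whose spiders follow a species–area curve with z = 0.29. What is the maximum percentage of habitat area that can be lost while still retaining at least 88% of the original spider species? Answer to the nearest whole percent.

36%

Need (A_new/A_old)^0.29 = 0.88, so A_new/A_old = 0.88^(1/0.29) = 0.88^3.448
ln(A_new/A_old) = ln 0.88 / 0.29 = -0.1278 / 0.29 = -0.4408
A_new/A_old = e^-0.4408 ≈ 0.6435
Fraction that can be lost = 1 − 0.6435 = 0.3565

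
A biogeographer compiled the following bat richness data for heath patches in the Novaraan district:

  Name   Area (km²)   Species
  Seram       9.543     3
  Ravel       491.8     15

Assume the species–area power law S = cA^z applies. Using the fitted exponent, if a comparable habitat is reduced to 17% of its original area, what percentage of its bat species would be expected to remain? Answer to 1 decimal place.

48.5%

z = ln(15/3) / ln(491.8/9.543) = 1.6094 / 3.9423 = 0.4083
S_new/S_old = (A_new/A_old)^z = 0.17^0.4083 = exp(0.4083 × -1.7720) = 0.4851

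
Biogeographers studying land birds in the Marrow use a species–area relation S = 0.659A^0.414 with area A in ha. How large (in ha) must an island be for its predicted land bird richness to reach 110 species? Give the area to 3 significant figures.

110 = 0.659 × A^0.414  ⇒  A^0.414 = 110/0.659 = 166.9
ln A = ln(166.9) / 0.414 = 5.1175 / 0.414 = 12.3611
A = e^12.3611 ≈ 233547 ha

234000 ha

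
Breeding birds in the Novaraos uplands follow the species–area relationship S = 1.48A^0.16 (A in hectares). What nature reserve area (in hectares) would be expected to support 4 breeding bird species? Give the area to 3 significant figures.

4 = 1.48 × A^0.16  ⇒  A^0.16 = 4/1.48 = 2.703
ln A = ln(2.703) / 0.16 = 0.9943 / 0.16 = 6.2141
A = e^6.2141 ≈ 499.7 hectares

500 hectares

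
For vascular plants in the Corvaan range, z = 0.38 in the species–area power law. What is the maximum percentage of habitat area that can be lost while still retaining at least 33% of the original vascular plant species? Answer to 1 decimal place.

94.6%

Need (A_new/A_old)^0.38 = 0.33, so A_new/A_old = 0.33^(1/0.38) = 0.33^2.632
ln(A_new/A_old) = ln 0.33 / 0.38 = -1.1087 / 0.38 = -2.9175
A_new/A_old = e^-2.9175 ≈ 0.05407
Fraction that can be lost = 1 − 0.05407 = 0.9459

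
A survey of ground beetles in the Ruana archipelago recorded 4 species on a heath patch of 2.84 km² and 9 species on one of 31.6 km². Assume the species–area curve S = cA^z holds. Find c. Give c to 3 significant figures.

2.82

z = ln(S₂/S₁) / ln(A₂/A₁) = ln(9/4) / ln(31.6/2.84) = 0.8109 / 2.4094 = 0.3366
c = S₁ / A₁^z = 4 / 2.84^0.3366 = 4 / 1.421 = 2.815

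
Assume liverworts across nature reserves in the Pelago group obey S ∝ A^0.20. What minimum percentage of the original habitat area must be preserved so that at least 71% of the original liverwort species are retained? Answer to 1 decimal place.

Need (A_new/A_old)^0.2 = 0.71, so A_new/A_old = 0.71^(1/0.2) = 0.71^5
ln(A_new/A_old) = ln 0.71 / 0.2 = -0.3425 / 0.2 = -1.7125
A_new/A_old = e^-1.7125 ≈ 0.1804

18.0%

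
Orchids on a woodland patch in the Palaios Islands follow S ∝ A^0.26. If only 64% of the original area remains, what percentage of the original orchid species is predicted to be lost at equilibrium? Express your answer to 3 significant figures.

11.0%

S_new/S_old = (A_new/A_old)^z = 0.64^0.26
= exp(0.26 × ln 0.64) = exp(0.26 × -0.4463) = exp(-0.1160) ≈ 0.8904
Fraction lost = 1 − 0.8904 = 0.1096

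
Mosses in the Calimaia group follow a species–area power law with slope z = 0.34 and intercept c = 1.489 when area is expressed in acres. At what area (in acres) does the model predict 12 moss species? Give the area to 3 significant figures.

12 = 1.489 × A^0.34  ⇒  A^0.34 = 12/1.489 = 8.059
ln A = ln(8.059) / 0.34 = 2.0868 / 0.34 = 6.1377
A = e^6.1377 ≈ 463 acres

463 acres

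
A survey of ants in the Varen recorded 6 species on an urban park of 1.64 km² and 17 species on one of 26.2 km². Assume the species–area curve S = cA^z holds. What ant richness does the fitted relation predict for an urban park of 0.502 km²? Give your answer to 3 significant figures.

3.85

z = ln(17/6) / ln(26.2/1.64) = 1.0415 / 2.7711 = 0.3758
c = 6 / 1.64^0.3758 = 6 / 1.204 = 4.982
S₃ = 4.982 × 0.502^0.3758 = 4.982 × 0.7718 ≈ 3.845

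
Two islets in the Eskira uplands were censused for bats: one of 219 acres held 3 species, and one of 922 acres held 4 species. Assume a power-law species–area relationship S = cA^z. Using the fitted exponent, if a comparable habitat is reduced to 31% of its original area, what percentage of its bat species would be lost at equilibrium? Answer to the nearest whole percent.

z = ln(4/3) / ln(922/219) = 0.2877 / 1.4375 = 0.2001
S_new/S_old = (A_new/A_old)^z = 0.31^0.2001 = exp(0.2001 × -1.1712) = 0.7911
Fraction lost = 1 − 0.7911 = 0.2089

21%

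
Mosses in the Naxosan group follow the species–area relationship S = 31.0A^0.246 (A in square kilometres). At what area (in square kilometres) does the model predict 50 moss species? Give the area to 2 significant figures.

50 = 31 × A^0.246  ⇒  A^0.246 = 50/31 = 1.613
ln A = ln(1.613) / 0.246 = 0.4780 / 0.246 = 1.9432
A = e^1.9432 ≈ 6.981 square kilometres

7.0 square kilometres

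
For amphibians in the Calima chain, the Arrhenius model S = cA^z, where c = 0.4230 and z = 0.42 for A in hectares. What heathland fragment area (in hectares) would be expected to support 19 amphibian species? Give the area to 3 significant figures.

19 = 0.423 × A^0.42  ⇒  A^0.42 = 19/0.423 = 44.92
ln A = ln(44.92) / 0.42 = 3.8048 / 0.42 = 9.0591
A = e^9.0591 ≈ 8596 hectares

8600 hectares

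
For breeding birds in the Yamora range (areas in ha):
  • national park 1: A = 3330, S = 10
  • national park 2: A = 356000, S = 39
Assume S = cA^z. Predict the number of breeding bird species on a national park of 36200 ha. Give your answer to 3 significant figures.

20.0

z = ln(39/10) / ln(356000/3330) = 1.3610 / 4.6720 = 0.2913
c = 10 / 3330^0.2913 = 10 / 10.62 = 0.9416
S₃ = 0.9416 × 36200^0.2913 = 0.9416 × 21.28 ≈ 20.04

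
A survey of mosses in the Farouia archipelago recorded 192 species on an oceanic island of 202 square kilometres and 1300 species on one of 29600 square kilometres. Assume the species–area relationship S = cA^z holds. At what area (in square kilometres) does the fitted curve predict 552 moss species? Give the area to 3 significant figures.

3170 square kilometres

z = ln(1300/192) / ln(29600/202) = 1.9126 / 4.9873 = 0.3835
c = 192 / 202^0.3835 = 192 / 7.658 = 25.07
A = (552/25.07)^(1/0.3835) ⇒ ln A = ln(22.02)/0.3835 = 8.0620
A = e^8.0620 ≈ 3172 square kilometres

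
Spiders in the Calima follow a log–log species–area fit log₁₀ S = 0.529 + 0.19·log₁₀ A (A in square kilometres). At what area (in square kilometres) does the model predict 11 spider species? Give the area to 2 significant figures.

500 square kilometres

11 = 3.381 × A^0.19  ⇒  A^0.19 = 11/3.381 = 3.254
ln A = ln(3.254) / 0.19 = 1.1798 / 0.19 = 6.2096
A = e^6.2096 ≈ 497.5 square kilometres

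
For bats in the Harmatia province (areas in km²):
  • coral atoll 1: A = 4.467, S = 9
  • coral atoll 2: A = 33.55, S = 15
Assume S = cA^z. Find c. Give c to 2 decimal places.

z = ln(S₂/S₁) / ln(A₂/A₁) = ln(15/9) / ln(33.55/4.467) = 0.5108 / 2.0163 = 0.2533
c = S₁ / A₁^z = 9 / 4.467^0.2533 = 9 / 1.461 = 6.16

6.16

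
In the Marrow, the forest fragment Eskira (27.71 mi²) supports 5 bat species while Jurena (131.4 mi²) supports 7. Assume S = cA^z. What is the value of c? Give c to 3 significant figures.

2.44

z = ln(S₂/S₁) / ln(A₂/A₁) = ln(7/5) / ln(131.4/27.71) = 0.3365 / 1.5565 = 0.2162
c = S₁ / A₁^z = 5 / 27.71^0.2162 = 5 / 2.051 = 2.438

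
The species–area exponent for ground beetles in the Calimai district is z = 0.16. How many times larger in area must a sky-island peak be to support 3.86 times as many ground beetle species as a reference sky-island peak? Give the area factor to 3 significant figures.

4640

(A₂/A₁)^0.16 = 3.86, so A₂/A₁ = 3.86^(1/0.16) = 3.86^6.25
ln(A₂/A₁) = ln 3.86 / 0.16 = 1.3507 / 0.16 = 8.4417
A₂/A₁ = e^8.4417 ≈ 4636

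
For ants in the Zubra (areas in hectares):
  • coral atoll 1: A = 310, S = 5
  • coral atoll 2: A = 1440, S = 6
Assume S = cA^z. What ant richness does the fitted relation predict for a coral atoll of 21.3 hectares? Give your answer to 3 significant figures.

3.64

z = ln(6/5) / ln(1440/310) = 0.1823 / 1.5358 = 0.1187
c = 5 / 310^0.1187 = 5 / 1.976 = 2.531
S₃ = 2.531 × 21.3^0.1187 = 2.531 × 1.438 ≈ 3.638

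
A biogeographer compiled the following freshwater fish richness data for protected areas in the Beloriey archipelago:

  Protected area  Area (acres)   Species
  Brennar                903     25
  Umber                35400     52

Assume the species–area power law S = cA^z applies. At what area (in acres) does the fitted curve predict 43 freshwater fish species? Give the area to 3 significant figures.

13700 acres

z = ln(52/25) / ln(35400/903) = 0.7324 / 3.6687 = 0.1996
c = 25 / 903^0.1996 = 25 / 3.891 = 6.426
A = (43/6.426)^(1/0.1996) ⇒ ln A = ln(6.692)/0.1996 = 9.5225
A = e^9.5225 ≈ 13663 acres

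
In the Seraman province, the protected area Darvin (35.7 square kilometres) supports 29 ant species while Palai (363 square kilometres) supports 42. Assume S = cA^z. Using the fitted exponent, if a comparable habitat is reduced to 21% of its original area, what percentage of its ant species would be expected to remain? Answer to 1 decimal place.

77.9%

z = ln(42/29) / ln(363/35.7) = 0.3704 / 2.3193 = 0.1597
S_new/S_old = (A_new/A_old)^z = 0.21^0.1597 = exp(0.1597 × -1.5606) = 0.7794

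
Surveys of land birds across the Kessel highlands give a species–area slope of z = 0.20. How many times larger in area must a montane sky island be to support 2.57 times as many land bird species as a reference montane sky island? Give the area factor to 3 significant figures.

112

(A₂/A₁)^0.2 = 2.57, so A₂/A₁ = 2.57^(1/0.2) = 2.57^5
ln(A₂/A₁) = ln 2.57 / 0.2 = 0.9439 / 0.2 = 4.7195
A₂/A₁ = e^4.7195 ≈ 112.1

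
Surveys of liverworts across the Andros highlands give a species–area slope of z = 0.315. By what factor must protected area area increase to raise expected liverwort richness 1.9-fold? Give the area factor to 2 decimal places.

(A₂/A₁)^0.315 = 1.9, so A₂/A₁ = 1.9^(1/0.315) = 1.9^3.175
ln(A₂/A₁) = ln 1.9 / 0.315 = 0.6419 / 0.315 = 2.0376
A₂/A₁ = e^2.0376 ≈ 7.672

7.67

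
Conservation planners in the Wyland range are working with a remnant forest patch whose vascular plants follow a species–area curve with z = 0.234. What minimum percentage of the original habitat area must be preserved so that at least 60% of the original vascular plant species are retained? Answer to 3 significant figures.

11.3%

Need (A_new/A_old)^0.234 = 0.6, so A_new/A_old = 0.6^(1/0.234) = 0.6^4.274
ln(A_new/A_old) = ln 0.6 / 0.234 = -0.5108 / 0.234 = -2.1830
A_new/A_old = e^-2.1830 ≈ 0.1127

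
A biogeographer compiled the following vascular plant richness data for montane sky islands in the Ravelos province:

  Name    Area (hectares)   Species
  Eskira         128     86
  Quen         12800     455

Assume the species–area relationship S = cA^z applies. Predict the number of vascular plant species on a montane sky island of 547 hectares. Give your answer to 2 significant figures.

150

z = ln(455/86) / ln(12800/128) = 1.6660 / 4.6052 = 0.3618
c = 86 / 128^0.3618 = 86 / 5.785 = 14.87
S₃ = 14.87 × 547^0.3618 = 14.87 × 9.783 ≈ 145.4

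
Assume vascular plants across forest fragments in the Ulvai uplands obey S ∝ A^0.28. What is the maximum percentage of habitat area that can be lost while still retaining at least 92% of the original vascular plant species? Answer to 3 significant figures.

Need (A_new/A_old)^0.28 = 0.92, so A_new/A_old = 0.92^(1/0.28) = 0.92^3.571
ln(A_new/A_old) = ln 0.92 / 0.28 = -0.0834 / 0.28 = -0.2978
A_new/A_old = e^-0.2978 ≈ 0.7425
Fraction that can be lost = 1 − 0.7425 = 0.2575

25.8%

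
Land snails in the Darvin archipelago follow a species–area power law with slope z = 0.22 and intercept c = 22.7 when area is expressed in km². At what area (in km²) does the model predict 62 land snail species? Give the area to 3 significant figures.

62 = 22.7 × A^0.22  ⇒  A^0.22 = 62/22.7 = 2.731
ln A = ln(2.731) / 0.22 = 1.0048 / 0.22 = 4.5671
A = e^4.5671 ≈ 96.27 km²

96.3 km²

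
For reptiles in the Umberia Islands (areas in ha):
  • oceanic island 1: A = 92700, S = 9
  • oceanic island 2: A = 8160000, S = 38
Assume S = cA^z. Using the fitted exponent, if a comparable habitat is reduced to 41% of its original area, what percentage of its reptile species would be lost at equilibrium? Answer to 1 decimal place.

24.9%

z = ln(38/9) / ln(8160000/92700) = 1.4404 / 4.4776 = 0.3217
S_new/S_old = (A_new/A_old)^z = 0.41^0.3217 = exp(0.3217 × -0.8916) = 0.7507
Fraction lost = 1 − 0.7507 = 0.2493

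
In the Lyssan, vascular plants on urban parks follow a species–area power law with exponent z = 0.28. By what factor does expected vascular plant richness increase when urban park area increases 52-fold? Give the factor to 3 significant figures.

3.02

S₂/S₁ = (A₂/A₁)^z = 52^0.28
ln(S₂/S₁) = 0.28 × ln 52 = 0.28 × 3.9512 = 1.1063
S₂/S₁ = e^1.1063 ≈ 3.023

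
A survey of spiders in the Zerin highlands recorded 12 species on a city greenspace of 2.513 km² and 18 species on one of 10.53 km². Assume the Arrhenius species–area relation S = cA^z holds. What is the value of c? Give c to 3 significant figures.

9.25

z = ln(S₂/S₁) / ln(A₂/A₁) = ln(18/12) / ln(10.53/2.513) = 0.4055 / 1.4328 = 0.2830
c = S₁ / A₁^z = 12 / 2.513^0.2830 = 12 / 1.298 = 9.245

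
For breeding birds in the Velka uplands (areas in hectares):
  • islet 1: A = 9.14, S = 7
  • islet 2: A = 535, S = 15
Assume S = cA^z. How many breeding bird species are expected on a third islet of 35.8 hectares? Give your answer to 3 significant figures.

z = ln(15/7) / ln(535/9.14) = 0.7621 / 4.0696 = 0.1873
c = 7 / 9.14^0.1873 = 7 / 1.513 = 4.625
S₃ = 4.625 × 35.8^0.1873 = 4.625 × 1.954 ≈ 9.039

9.04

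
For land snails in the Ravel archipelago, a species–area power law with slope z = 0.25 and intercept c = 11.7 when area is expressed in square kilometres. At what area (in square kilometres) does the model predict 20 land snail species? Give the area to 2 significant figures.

20 = 11.7 × A^0.25  ⇒  A^0.25 = 20/11.7 = 1.709
ln A = ln(1.709) / 0.25 = 0.5361 / 0.25 = 2.1446
A = e^2.1446 ≈ 8.538 square kilometres

8.5 square kilometres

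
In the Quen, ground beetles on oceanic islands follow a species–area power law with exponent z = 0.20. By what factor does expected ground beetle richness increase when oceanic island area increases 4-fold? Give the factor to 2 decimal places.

1.32

S₂/S₁ = (A₂/A₁)^z = 4^0.2
ln(S₂/S₁) = 0.2 × ln 4 = 0.2 × 1.3863 = 0.2773
S₂/S₁ = e^0.2773 ≈ 1.32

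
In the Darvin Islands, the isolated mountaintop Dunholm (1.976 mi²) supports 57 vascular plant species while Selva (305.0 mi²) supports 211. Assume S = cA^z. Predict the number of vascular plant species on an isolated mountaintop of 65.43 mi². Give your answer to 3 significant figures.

z = ln(211/57) / ln(305/1.976) = 1.3088 / 5.0392 = 0.2597
c = 57 / 1.976^0.2597 = 57 / 1.194 = 47.76
S₃ = 47.76 × 65.43^0.2597 = 47.76 × 2.962 ≈ 141.5

141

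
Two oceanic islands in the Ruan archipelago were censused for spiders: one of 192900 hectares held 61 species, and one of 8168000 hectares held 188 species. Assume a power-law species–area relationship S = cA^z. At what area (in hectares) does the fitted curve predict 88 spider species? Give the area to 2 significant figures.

650000 hectares

z = ln(188/61) / ln(8168000/192900) = 1.1256 / 3.7458 = 0.3005
c = 61 / 192900^0.3005 = 61 / 38.74 = 1.575
A = (88/1.575)^(1/0.3005) ⇒ ln A = ln(55.89)/0.3005 = 13.3895
A = e^13.3895 ≈ 653102 hectares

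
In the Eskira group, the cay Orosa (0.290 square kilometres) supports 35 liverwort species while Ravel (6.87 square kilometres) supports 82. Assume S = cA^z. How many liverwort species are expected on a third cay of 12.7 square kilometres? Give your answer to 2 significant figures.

z = ln(82/35) / ln(6.87/0.29) = 0.8514 / 3.1650 = 0.2690
c = 35 / 0.29^0.2690 = 35 / 0.7168 = 48.83
S₃ = 48.83 × 12.7^0.2690 = 48.83 × 1.981 ≈ 96.74

97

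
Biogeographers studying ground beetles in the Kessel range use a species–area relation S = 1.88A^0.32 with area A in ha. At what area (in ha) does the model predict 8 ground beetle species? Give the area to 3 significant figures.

92.3 ha

8 = 1.88 × A^0.32  ⇒  A^0.32 = 8/1.88 = 4.255
ln A = ln(4.255) / 0.32 = 1.4482 / 0.32 = 4.5255
A = e^4.5255 ≈ 92.34 ha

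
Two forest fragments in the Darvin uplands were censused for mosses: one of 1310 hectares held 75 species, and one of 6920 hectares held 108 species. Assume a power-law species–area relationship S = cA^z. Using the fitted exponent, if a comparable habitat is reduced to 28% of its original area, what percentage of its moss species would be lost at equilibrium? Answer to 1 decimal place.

24.3%

z = ln(108/75) / ln(6920/1310) = 0.3646 / 1.6644 = 0.2191
S_new/S_old = (A_new/A_old)^z = 0.28^0.2191 = exp(0.2191 × -1.2730) = 0.7566
Fraction lost = 1 − 0.7566 = 0.2434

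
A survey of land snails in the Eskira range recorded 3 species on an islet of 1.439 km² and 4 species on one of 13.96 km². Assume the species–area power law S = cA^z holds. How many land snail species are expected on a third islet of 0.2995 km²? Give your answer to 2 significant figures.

z = ln(4/3) / ln(13.96/1.439) = 0.2877 / 2.2722 = 0.1266
c = 3 / 1.439^0.1266 = 3 / 1.047 = 2.865
S₃ = 2.865 × 0.2995^0.1266 = 2.865 × 0.8584 ≈ 2.459

2.5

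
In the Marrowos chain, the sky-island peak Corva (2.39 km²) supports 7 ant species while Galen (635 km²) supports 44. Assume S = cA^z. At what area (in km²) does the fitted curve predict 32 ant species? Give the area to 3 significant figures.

241 km²

z = ln(44/7) / ln(635/2.39) = 1.8383 / 5.5823 = 0.3293
c = 7 / 2.39^0.3293 = 7 / 1.332 = 5.254
A = (32/5.254)^(1/0.3293) ⇒ ln A = ln(6.091)/0.3293 = 5.4866
A = e^5.4866 ≈ 241.4 km²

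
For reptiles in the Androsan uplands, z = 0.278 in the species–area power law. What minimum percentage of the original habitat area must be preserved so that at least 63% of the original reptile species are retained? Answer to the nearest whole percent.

19%

Need (A_new/A_old)^0.278 = 0.63, so A_new/A_old = 0.63^(1/0.278) = 0.63^3.597
ln(A_new/A_old) = ln 0.63 / 0.278 = -0.4620 / 0.278 = -1.6620
A_new/A_old = e^-1.6620 ≈ 0.1898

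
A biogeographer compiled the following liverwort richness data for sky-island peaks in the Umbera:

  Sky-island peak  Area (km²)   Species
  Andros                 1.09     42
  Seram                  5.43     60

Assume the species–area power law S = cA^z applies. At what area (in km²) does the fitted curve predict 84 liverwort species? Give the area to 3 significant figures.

24.7 km²

z = ln(60/42) / ln(5.43/1.09) = 0.3567 / 1.6058 = 0.2221
c = 42 / 1.09^0.2221 = 42 / 1.019 = 41.2
A = (84/41.2)^(1/0.2221) ⇒ ln A = ln(2.039)/0.2221 = 3.2067
A = e^3.2067 ≈ 24.7 km²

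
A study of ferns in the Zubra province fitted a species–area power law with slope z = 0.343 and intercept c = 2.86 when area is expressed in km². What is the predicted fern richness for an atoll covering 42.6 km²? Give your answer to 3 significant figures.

S = 2.86 × 42.6^0.343
ln S = ln 2.86 + 0.343 × ln 42.6 = 1.0508 + 0.343 × 3.7519 = 2.3377
S = e^2.3377 ≈ 10.36

10.4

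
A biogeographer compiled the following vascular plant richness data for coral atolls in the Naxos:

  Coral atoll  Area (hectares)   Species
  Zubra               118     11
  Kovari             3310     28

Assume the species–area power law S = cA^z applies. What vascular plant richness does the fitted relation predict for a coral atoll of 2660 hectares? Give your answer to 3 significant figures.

z = ln(28/11) / ln(3310/118) = 0.9343 / 3.3340 = 0.2802
c = 11 / 118^0.2802 = 11 / 3.807 = 2.889
S₃ = 2.889 × 2660^0.2802 = 2.889 × 9.115 ≈ 26.34

26.3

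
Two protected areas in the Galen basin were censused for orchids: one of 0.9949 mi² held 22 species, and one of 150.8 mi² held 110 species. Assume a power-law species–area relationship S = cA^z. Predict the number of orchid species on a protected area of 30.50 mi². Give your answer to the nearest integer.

z = ln(110/22) / ln(150.8/0.9949) = 1.6094 / 5.0211 = 0.3205
c = 22 / 0.9949^0.3205 = 22 / 0.9984 = 22.04
S₃ = 22.04 × 30.5^0.3205 = 22.04 × 2.991 ≈ 65.9

66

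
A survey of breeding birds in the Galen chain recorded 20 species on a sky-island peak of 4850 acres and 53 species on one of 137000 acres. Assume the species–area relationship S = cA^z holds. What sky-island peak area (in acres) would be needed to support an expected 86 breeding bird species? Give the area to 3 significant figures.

720000 acres

z = ln(53/20) / ln(137000/4850) = 0.9746 / 3.3410 = 0.2917
c = 20 / 4850^0.2917 = 20 / 11.89 = 1.682
A = (86/1.682)^(1/0.2917) ⇒ ln A = ln(51.12)/0.2917 = 13.4872
A = e^13.4872 ≈ 720127 acres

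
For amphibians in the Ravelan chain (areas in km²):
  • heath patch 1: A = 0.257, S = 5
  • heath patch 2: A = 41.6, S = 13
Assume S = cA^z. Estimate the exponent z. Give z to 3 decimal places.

0.188

Taking logs: ln S = ln c + z ln A, so z = (ln S₂ − ln S₁)/(ln A₂ − ln A₁).
z = ln(13/5) / ln(41.6/0.257) = ln(2.6) / ln(161.9) = 0.9555 / 5.0868 = 0.1878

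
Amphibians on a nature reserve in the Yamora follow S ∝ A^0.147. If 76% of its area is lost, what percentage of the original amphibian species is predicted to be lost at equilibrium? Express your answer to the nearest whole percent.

S_new/S_old = (A_new/A_old)^z = 0.24^0.147
= exp(0.147 × ln 0.24) = exp(0.147 × -1.4271) = exp(-0.2098) ≈ 0.8108
Fraction lost = 1 − 0.8108 = 0.1892

19%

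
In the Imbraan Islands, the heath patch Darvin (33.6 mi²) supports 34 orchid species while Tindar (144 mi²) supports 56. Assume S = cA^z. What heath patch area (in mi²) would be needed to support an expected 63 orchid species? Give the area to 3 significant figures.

z = ln(56/34) / ln(144/33.6) = 0.4990 / 1.4553 = 0.3429
c = 34 / 33.6^0.3429 = 34 / 3.337 = 10.19
A = (63/10.19)^(1/0.3429) ⇒ ln A = ln(6.183)/0.3429 = 5.3133
A = e^5.3133 ≈ 203 mi²

203 mi²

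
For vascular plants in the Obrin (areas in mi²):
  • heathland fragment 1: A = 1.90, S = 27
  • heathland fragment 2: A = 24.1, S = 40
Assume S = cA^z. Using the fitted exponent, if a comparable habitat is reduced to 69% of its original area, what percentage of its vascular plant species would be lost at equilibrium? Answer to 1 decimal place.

5.6%

z = ln(40/27) / ln(24.1/1.9) = 0.3930 / 2.5404 = 0.1547
S_new/S_old = (A_new/A_old)^z = 0.69^0.1547 = exp(0.1547 × -0.3711) = 0.9442
Fraction lost = 1 − 0.9442 = 0.05579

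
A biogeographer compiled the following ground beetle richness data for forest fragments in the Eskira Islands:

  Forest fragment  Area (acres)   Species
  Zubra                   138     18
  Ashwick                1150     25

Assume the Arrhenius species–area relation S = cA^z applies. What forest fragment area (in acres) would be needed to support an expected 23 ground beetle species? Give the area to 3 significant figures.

z = ln(25/18) / ln(1150/138) = 0.3285 / 2.1203 = 0.1549
c = 18 / 138^0.1549 = 18 / 2.146 = 8.389
A = (23/8.389)^(1/0.1549) ⇒ ln A = ln(2.742)/0.1549 = 6.5093
A = e^6.5093 ≈ 671.4 acres

671 acres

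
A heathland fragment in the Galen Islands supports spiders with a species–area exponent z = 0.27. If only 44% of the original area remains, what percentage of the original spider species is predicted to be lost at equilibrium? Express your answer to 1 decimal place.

S_new/S_old = (A_new/A_old)^z = 0.44^0.27
= exp(0.27 × ln 0.44) = exp(0.27 × -0.8210) = exp(-0.2217) ≈ 0.8012
Fraction lost = 1 − 0.8012 = 0.1988

19.9%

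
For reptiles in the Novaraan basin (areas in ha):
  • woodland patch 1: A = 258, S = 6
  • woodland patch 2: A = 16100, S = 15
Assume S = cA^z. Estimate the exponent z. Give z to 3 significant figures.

0.222

Taking logs: ln S = ln c + z ln A, so z = (ln S₂ − ln S₁)/(ln A₂ − ln A₁).
z = ln(15/6) / ln(16100/258) = ln(2.5) / ln(62.4) = 0.9163 / 4.1336 = 0.2217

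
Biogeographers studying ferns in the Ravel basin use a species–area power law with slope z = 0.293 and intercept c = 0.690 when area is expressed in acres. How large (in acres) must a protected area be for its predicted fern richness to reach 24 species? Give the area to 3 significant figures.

24 = 0.69 × A^0.293  ⇒  A^0.293 = 24/0.69 = 34.78
ln A = ln(34.78) / 0.293 = 3.5491 / 0.293 = 12.1130
A = e^12.1130 ≈ 182231 acres

182000 acres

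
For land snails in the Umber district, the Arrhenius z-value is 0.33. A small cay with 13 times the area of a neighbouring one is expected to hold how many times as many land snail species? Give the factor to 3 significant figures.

S₂/S₁ = (A₂/A₁)^z = 13^0.33
ln(S₂/S₁) = 0.33 × ln 13 = 0.33 × 2.5649 = 0.8464
S₂/S₁ = e^0.8464 ≈ 2.331

2.33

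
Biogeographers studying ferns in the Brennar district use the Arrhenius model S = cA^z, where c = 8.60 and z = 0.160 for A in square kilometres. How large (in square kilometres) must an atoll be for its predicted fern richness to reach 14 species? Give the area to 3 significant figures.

14 = 8.6 × A^0.16  ⇒  A^0.16 = 14/8.6 = 1.628
ln A = ln(1.628) / 0.16 = 0.4873 / 0.16 = 3.0456
A = e^3.0456 ≈ 21.02 square kilometres

21.0 square kilometres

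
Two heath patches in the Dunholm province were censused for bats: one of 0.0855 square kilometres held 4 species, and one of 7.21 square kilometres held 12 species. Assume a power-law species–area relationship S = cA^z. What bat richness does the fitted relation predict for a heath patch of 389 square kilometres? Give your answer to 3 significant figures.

z = ln(12/4) / ln(7.21/0.0855) = 1.0986 / 4.4347 = 0.2477
c = 4 / 0.0855^0.2477 = 4 / 0.5438 = 7.356
S₃ = 7.356 × 389^0.2477 = 7.356 × 4.381 ≈ 32.23

32.2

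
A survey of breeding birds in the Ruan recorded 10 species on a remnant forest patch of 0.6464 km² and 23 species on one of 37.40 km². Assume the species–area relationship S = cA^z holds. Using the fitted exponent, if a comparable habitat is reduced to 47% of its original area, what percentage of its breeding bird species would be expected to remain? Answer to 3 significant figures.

z = ln(23/10) / ln(37.4/0.6464) = 0.8329 / 4.0580 = 0.2053
S_new/S_old = (A_new/A_old)^z = 0.47^0.2053 = exp(0.2053 × -0.7550) = 0.8564

85.6%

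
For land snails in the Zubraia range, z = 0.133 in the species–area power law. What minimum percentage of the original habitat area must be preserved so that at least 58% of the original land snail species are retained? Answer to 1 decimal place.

Need (A_new/A_old)^0.133 = 0.58, so A_new/A_old = 0.58^(1/0.133) = 0.58^7.519
ln(A_new/A_old) = ln 0.58 / 0.133 = -0.5447 / 0.133 = -4.0957
A_new/A_old = e^-4.0957 ≈ 0.01664

1.7%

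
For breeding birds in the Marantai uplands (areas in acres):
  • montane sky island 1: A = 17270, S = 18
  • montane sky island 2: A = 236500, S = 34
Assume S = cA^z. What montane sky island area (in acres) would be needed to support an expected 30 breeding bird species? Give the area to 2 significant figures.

z = ln(34/18) / ln(236500/17270) = 0.6360 / 2.6170 = 0.2430
c = 18 / 17270^0.2430 = 18 / 10.71 = 1.681
A = (30/1.681)^(1/0.2430) ⇒ ln A = ln(17.85)/0.2430 = 11.8587
A = e^11.8587 ≈ 141306 acres

140000 acres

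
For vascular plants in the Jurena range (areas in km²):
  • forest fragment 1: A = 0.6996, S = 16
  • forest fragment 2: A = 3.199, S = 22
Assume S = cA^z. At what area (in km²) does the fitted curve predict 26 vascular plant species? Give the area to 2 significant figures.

z = ln(22/16) / ln(3.199/0.6996) = 0.3185 / 1.5201 = 0.2095
c = 16 / 0.6996^0.2095 = 16 / 0.9279 = 17.24
A = (26/17.24)^(1/0.2095) ⇒ ln A = ln(1.508)/0.2095 = 1.9602
A = e^1.9602 ≈ 7.101 km²

7.1 km²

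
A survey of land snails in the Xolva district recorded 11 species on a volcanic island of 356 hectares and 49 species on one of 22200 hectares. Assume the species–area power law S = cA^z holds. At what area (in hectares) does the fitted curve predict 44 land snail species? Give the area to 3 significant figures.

16500 hectares

z = ln(49/11) / ln(22200/356) = 1.4939 / 4.1329 = 0.3615
c = 11 / 356^0.3615 = 11 / 8.361 = 1.316
A = (44/1.316)^(1/0.3615) ⇒ ln A = ln(33.45)/0.3615 = 9.7101
A = e^9.7101 ≈ 16483 hectares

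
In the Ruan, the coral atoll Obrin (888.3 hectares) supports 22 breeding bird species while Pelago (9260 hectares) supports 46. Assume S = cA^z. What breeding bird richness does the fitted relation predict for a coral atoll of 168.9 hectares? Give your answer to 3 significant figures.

13.0

z = ln(46/22) / ln(9260/888.3) = 0.7376 / 2.3441 = 0.3147
c = 22 / 888.3^0.3147 = 22 / 8.468 = 2.598
S₃ = 2.598 × 168.9^0.3147 = 2.598 × 5.023 ≈ 13.05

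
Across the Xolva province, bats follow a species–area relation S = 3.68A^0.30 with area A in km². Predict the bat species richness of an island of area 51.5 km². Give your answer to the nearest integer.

S = 3.68 × 51.5^0.3 = 3.68 × 3.262 ≈ 12.01

12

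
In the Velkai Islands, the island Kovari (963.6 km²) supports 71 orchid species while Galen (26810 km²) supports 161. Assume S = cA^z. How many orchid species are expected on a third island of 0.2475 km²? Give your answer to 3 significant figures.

9.28

z = ln(161/71) / ln(26810/963.6) = 0.8187 / 3.3259 = 0.2462
c = 71 / 963.6^0.2462 = 71 / 5.427 = 13.08
S₃ = 13.08 × 0.2475^0.2462 = 13.08 × 0.7091 ≈ 9.277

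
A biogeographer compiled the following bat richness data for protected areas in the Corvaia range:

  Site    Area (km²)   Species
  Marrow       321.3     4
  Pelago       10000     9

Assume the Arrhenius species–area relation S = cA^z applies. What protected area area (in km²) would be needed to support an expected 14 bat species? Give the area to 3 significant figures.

z = ln(9/4) / ln(10000/321.3) = 0.8109 / 3.4380 = 0.2359
c = 4 / 321.3^0.2359 = 4 / 3.902 = 1.025
A = (14/1.025)^(1/0.2359) ⇒ ln A = ln(13.66)/0.2359 = 11.0835
A = e^11.0835 ≈ 65089 km²

65100 km²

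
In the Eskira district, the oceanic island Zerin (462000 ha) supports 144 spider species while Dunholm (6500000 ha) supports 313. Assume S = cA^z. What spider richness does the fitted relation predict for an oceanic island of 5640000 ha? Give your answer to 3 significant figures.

z = ln(313/144) / ln(6500000/462000) = 0.7764 / 2.6440 = 0.2936
c = 144 / 462000^0.2936 = 144 / 46.07 = 3.126
S₃ = 3.126 × 5640000^0.2936 = 3.126 × 96.04 ≈ 300.2

300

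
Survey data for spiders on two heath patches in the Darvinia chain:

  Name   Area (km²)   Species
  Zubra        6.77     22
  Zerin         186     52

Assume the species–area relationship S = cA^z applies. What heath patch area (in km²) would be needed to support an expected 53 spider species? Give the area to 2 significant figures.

200 km²

z = ln(52/22) / ln(186/6.77) = 0.8602 / 3.3132 = 0.2596
c = 22 / 6.77^0.2596 = 22 / 1.643 = 13.39
A = (53/13.39)^(1/0.2596) ⇒ ln A = ln(3.958)/0.2596 = 5.2991
A = e^5.2991 ≈ 200.2 km²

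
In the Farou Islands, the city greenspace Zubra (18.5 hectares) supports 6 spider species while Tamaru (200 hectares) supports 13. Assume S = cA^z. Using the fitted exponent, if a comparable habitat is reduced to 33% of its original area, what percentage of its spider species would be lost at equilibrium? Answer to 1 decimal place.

30.2%

z = ln(13/6) / ln(200/18.5) = 0.7732 / 2.3805 = 0.3248
S_new/S_old = (A_new/A_old)^z = 0.33^0.3248 = exp(0.3248 × -1.1087) = 0.6976
Fraction lost = 1 − 0.6976 = 0.3024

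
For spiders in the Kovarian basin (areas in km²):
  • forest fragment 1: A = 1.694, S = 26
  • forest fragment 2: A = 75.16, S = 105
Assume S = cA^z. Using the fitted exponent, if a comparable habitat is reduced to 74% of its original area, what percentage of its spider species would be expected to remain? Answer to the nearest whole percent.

z = ln(105/26) / ln(75.16/1.694) = 1.3959 / 3.7925 = 0.3681
S_new/S_old = (A_new/A_old)^z = 0.74^0.3681 = exp(0.3681 × -0.3011) = 0.8951

90%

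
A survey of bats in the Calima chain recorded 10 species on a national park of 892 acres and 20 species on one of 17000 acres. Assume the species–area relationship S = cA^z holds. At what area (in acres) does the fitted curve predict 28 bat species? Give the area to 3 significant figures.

71100 acres

z = ln(20/10) / ln(17000/892) = 0.6931 / 2.9475 = 0.2352
c = 10 / 892^0.2352 = 10 / 4.941 = 2.024
A = (28/2.024)^(1/0.2352) ⇒ ln A = ln(13.83)/0.2352 = 11.1718
A = e^11.1718 ≈ 71095 acres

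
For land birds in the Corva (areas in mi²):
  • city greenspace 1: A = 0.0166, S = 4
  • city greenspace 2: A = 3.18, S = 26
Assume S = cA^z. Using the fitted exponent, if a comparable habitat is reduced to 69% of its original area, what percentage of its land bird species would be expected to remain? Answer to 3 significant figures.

z = ln(26/4) / ln(3.18/0.0166) = 1.8718 / 5.2552 = 0.3562
S_new/S_old = (A_new/A_old)^z = 0.69^0.3562 = exp(0.3562 × -0.3711) = 0.8762

87.6%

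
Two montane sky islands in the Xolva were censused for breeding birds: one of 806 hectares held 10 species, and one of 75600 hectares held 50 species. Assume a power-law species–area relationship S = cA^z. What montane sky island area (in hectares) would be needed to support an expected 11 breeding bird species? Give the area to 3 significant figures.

z = ln(50/10) / ln(75600/806) = 1.6094 / 4.5411 = 0.3544
c = 10 / 806^0.3544 = 10 / 10.72 = 0.9332
A = (11/0.9332)^(1/0.3544) ⇒ ln A = ln(11.79)/0.3544 = 6.9610
A = e^6.9610 ≈ 1055 hectares

1050 hectares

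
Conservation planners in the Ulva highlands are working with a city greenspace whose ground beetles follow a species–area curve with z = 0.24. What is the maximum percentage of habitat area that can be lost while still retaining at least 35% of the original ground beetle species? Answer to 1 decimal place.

Need (A_new/A_old)^0.24 = 0.35, so A_new/A_old = 0.35^(1/0.24) = 0.35^4.167
ln(A_new/A_old) = ln 0.35 / 0.24 = -1.0498 / 0.24 = -4.3743
A_new/A_old = e^-4.3743 ≈ 0.0126
Fraction that can be lost = 1 − 0.0126 = 0.9874

98.7%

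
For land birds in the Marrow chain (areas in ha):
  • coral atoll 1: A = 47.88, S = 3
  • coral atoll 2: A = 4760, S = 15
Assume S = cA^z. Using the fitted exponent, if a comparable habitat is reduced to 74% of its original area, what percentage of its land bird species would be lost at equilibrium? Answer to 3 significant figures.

z = ln(15/3) / ln(4760/47.88) = 1.6094 / 4.5993 = 0.3499
S_new/S_old = (A_new/A_old)^z = 0.74^0.3499 = exp(0.3499 × -0.3011) = 0.9
Fraction lost = 1 − 0.9 = 0.1

10.0%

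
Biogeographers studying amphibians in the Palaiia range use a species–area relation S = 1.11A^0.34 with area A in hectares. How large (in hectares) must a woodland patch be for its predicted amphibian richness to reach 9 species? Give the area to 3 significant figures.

471 hectares

9 = 1.11 × A^0.34  ⇒  A^0.34 = 9/1.11 = 8.108
ln A = ln(8.108) / 0.34 = 2.0929 / 0.34 = 6.1555
A = e^6.1555 ≈ 471.3 hectares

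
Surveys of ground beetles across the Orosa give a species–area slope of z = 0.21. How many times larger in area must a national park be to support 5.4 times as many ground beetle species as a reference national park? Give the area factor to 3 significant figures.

3070

(A₂/A₁)^0.21 = 5.4, so A₂/A₁ = 5.4^(1/0.21) = 5.4^4.762
ln(A₂/A₁) = ln 5.4 / 0.21 = 1.6864 / 0.21 = 8.0305
A₂/A₁ = e^8.0305 ≈ 3073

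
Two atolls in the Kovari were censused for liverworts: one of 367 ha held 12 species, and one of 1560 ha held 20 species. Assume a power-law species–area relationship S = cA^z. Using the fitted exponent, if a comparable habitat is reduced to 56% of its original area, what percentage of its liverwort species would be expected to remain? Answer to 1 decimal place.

z = ln(20/12) / ln(1560/367) = 0.5108 / 1.4471 = 0.3530
S_new/S_old = (A_new/A_old)^z = 0.56^0.3530 = exp(0.3530 × -0.5798) = 0.8149

81.5%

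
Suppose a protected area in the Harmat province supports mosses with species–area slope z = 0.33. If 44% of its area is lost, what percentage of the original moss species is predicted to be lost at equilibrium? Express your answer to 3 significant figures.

S_new/S_old = (A_new/A_old)^z = 0.56^0.33
= exp(0.33 × ln 0.56) = exp(0.33 × -0.5798) = exp(-0.1913) ≈ 0.8259
Fraction lost = 1 − 0.8259 = 0.1741

17.4%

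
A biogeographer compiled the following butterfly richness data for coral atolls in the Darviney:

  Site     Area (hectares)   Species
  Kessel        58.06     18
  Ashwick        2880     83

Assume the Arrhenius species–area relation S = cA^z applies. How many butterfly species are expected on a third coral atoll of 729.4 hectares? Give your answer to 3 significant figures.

48.5

z = ln(83/18) / ln(2880/58.06) = 1.5285 / 3.9041 = 0.3915
c = 18 / 58.06^0.3915 = 18 / 4.904 = 3.67
S₃ = 3.67 × 729.4^0.3915 = 3.67 × 13.21 ≈ 48.48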